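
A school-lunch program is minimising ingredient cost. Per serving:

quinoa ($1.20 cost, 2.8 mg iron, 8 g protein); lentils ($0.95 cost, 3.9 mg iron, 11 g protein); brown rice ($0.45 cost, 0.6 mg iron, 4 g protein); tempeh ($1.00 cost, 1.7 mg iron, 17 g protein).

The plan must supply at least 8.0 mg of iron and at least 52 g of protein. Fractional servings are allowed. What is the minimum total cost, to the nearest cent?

quinoa only: max(8.0/2.8, 52/8) = 6.5 servings → $7.80.
lentils only: max(8.0/3.9, 52/11) = 4.727 servings → $4.49.
brown rice only: max(8.0/0.6, 52/4) = 13.33 servings → $6.00.
tempeh only: max(8.0/1.7, 52/17) = 4.706 servings → $4.71.
quinoa + lentils: intersection lies outside the first quadrant.
quinoa + brown rice with both tight: 0.125 servings and 12.75 servings → $5.89.
quinoa + tempeh with both tight: 1.4 servings and 2.4 servings → $4.08.
lentils + brown rice with both tight: 0.08889 servings and 12.76 servings → $5.82.
lentils + tempeh with both tight: 1 serving and 2.412 servings → $3.36.
brown rice + tempeh: the both-tight solution has a negative serving — not a feasible corner.
The minimum over all feasible corners is $3.36.

$3.36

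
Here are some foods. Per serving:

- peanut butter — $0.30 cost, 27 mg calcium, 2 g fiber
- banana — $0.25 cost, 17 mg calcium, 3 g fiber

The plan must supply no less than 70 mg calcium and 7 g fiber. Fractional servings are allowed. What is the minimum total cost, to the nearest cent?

peanut butter only: max(70/27, 7/2) = 3.5 servings → $1.05.
banana only: max(70/17, 7/3) = 4.118 servings → $1.03.
peanut butter + banana with both tight: 1.936 servings and 1.043 servings → $0.84.
So the least-cost plan costs $0.84.

$0.84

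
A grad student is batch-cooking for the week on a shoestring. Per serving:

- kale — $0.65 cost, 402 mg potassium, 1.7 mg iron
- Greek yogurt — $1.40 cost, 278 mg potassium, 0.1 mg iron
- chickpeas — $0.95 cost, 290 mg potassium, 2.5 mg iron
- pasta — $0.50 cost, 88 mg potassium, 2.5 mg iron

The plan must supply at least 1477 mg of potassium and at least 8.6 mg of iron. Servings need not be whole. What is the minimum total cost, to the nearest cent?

The cheapest plan sits at a corner of the feasible region — with two constraints it uses at most two foods.
kale only: max(1477/402, 8.6/1.7) = 5.059 servings → $3.29.
Greek yogurt only: max(1477/278, 8.6/0.1) = 86 servings → $120.40.
chickpeas only: max(1477/290, 8.6/2.5) = 5.093 servings → $4.84.
pasta only: max(1477/88, 8.6/2.5) = 16.78 servings → $8.39.
kale + Greek yogurt with both targets exact would need a negative amount; discard.
kale + chickpeas with both tight: 2.341 servings and 1.848 servings → $3.28.
kale + pasta with both tight: 3.432 servings and 1.106 servings → $2.78.
Greek yogurt + chickpeas with both tight: 1.8 servings and 3.368 servings → $5.72.
Greek yogurt + pasta with both tight: 4.278 servings and 3.269 servings → $7.62.
chickpeas + pasta: intersection lies outside the first quadrant.
The minimum over all feasible corners is $2.78.

$2.78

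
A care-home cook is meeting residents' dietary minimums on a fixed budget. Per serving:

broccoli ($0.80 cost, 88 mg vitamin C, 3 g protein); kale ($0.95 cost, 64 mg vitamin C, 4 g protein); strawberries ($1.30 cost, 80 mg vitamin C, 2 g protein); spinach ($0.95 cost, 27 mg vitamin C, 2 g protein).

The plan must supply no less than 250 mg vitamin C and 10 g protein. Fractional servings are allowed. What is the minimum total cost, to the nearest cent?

$2.57

The cheapest plan sits at a corner of the feasible region — with two constraints it uses at most two foods.
broccoli only: max(250/88, 10/3) = 3.333 servings → $2.67.
kale only: max(250/64, 10/4) = 3.906 servings → $3.71.
strawberries only: max(250/80, 10/2) = 5 servings → $6.50.
spinach only: max(250/27, 10/2) = 9.259 servings → $8.80.
broccoli + kale with both tight: 2.25 servings and 0.8125 servings → $2.57.
broccoli + strawberries: intersection lies outside the first quadrant.
broccoli + spinach with both tight: 2.421 servings and 1.368 servings → $3.24.
kale + strawberries with both tight: 1.562 servings and 1.875 servings → $3.92.
kale + spinach: intersection lies outside the first quadrant.
strawberries + spinach with both tight: 2.17 servings and 2.83 servings → $5.51.
So the least-cost plan costs $2.57.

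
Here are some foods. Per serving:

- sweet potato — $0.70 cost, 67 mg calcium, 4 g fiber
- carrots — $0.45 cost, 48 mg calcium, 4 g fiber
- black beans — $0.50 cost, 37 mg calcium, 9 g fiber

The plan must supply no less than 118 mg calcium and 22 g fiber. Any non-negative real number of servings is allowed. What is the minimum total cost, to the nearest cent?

$1.42

This is a tiny linear program; its minimum lies at a vertex of the feasible set. List the vertices and price them.
sweet potato only: max(118/67, 22/4) = 5.5 servings → $3.85.
carrots only: max(118/48, 22/4) = 5.5 servings → $2.48.
black beans only: max(118/37, 22/9) = 3.189 servings → $1.59.
sweet potato + carrots: intersection lies outside the first quadrant.
sweet potato + black beans with both tight: 0.5451 servings and 2.202 servings → $1.48.
carrots + black beans with both tight: 0.8732 servings and 2.056 servings → $1.42.
So the least-cost plan costs $1.42.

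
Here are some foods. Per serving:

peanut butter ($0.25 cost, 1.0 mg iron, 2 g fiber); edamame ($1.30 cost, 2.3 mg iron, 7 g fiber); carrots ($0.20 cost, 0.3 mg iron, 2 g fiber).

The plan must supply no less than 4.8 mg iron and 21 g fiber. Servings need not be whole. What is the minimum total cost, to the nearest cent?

This is a tiny linear program; its minimum lies at a vertex of the feasible set. List the vertices and price them.
peanut butter only: max(4.8/1.0, 21/2) = 10.5 servings → $2.62.
edamame only: max(4.8/2.3, 21/7) = 3 servings → $3.90.
carrots only: max(4.8/0.3, 21/2) = 16 servings → $3.20.
peanut butter + edamame: the both-tight solution has a negative serving — not a feasible corner.
peanut butter + carrots with both tight: 2.357 servings and 8.143 servings → $2.22.
edamame + carrots with both tight: 1.32 servings and 5.88 servings → $2.89.
Cheapest feasible corner: $2.22.

$2.22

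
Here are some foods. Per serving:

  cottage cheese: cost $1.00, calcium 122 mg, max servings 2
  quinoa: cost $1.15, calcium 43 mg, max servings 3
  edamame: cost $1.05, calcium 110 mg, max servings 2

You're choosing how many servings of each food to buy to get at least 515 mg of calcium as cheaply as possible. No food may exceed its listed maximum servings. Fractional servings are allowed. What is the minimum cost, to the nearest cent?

Cost per mg of calcium: cottage cheese $0.0082, edamame $0.0095, quinoa $0.0267.
Take 2 servings of cottage cheese: +244.0 mg calcium for $2.00 (total $2.00, still need 271.0 mg).
Take 2 servings of edamame: +220.0 mg calcium for $2.10 (total $4.10, still need 51.0 mg).
Take 1.186 servings of quinoa: +51.0 mg calcium for $1.36 (total $5.46, still need 0.0 mg).
Greedy by cheapest-per-mg is optimal for a single linear constraint, so the minimum cost is $5.46.

$5.46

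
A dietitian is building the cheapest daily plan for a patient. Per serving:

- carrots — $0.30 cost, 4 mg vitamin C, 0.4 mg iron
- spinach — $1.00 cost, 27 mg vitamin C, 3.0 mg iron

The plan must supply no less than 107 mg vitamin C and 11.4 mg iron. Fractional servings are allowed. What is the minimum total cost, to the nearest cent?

$3.96

This is a tiny linear program; its minimum lies at a vertex of the feasible set. List the vertices and price them.
carrots only: max(107/4, 11.4/0.4) = 28.5 servings → $8.55.
spinach only: max(107/27, 11.4/3.0) = 3.963 servings → $3.96.
carrots + spinach with both tight: 11 servings and 2.333 servings → $5.63.
Cheapest feasible corner: $3.96.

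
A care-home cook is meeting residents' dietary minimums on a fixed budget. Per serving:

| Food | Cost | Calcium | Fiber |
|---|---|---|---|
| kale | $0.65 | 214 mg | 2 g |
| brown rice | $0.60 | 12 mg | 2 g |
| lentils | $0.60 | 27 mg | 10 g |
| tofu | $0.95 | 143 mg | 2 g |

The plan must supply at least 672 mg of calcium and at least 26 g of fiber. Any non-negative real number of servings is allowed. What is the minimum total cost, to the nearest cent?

Compare the cost at each extreme point of the feasible region.
kale only: max(672/214, 26/2) = 13 servings → $8.45.
brown rice only: max(672/12, 26/2) = 56 servings → $33.60.
lentils only: max(672/27, 26/10) = 24.89 servings → $14.93.
tofu only: max(672/143, 26/2) = 13 servings → $12.35.
kale + brown rice with both tight: 2.554 servings and 10.45 servings → $7.93.
kale + lentils with both tight: 2.885 servings and 2.023 servings → $3.09.
kale + tofu with both targets exact would need a negative amount; discard.
brown rice + lentils: the both-tight solution has a negative serving — not a feasible corner.
brown rice + tofu with both tight: 9.061 servings and 3.939 servings → $9.18.
lentils + tofu with both tight: 1.725 servings and 4.374 servings → $5.19.
The minimum over all feasible corners is $3.09.

$3.09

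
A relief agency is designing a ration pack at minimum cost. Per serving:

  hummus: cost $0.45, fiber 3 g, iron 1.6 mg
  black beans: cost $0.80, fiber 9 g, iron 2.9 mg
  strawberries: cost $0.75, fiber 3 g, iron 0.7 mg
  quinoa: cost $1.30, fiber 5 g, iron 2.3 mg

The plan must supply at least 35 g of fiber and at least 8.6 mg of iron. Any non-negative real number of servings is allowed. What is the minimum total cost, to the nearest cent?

$3.11

The cheapest plan sits at a corner of the feasible region — with two constraints it uses at most two foods.
hummus only: max(35/3, 8.6/1.6) = 11.67 servings → $5.25.
black beans only: max(35/9, 8.6/2.9) = 3.889 servings → $3.11.
strawberries only: max(35/3, 8.6/0.7) = 12.29 servings → $9.21.
quinoa only: max(35/5, 8.6/2.3) = 7 servings → $9.10.
hummus + black beans: the both-tight solution has a negative serving — not a feasible corner.
hummus + strawberries with both tight: 0.4815 servings and 11.19 servings → $8.61.
hummus + quinoa: intersection lies outside the first quadrant.
black beans + strawberries with both tight: 0.5417 servings and 10.04 servings → $7.96.
black beans + quinoa: the both-tight solution has a negative serving — not a feasible corner.
strawberries + quinoa with both tight: 11.03 servings and 0.3824 servings → $8.77.
The minimum over all feasible corners is $3.11.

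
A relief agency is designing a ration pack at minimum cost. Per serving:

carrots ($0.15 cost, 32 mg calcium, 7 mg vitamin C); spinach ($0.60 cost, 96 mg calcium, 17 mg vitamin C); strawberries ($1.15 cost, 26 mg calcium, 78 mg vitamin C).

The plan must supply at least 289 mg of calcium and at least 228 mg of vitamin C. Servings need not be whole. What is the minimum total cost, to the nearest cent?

$3.70

A basic optimal solution has at most two foods positive. Try each food alone and each pair with both targets met exactly.
carrots only: max(289/32, 228/7) = 32.57 servings → $4.89.
spinach only: max(289/96, 228/17) = 13.41 servings → $8.05.
strawberries only: max(289/26, 228/78) = 11.12 servings → $12.78.
carrots + spinach: the both-tight solution has a negative serving — not a feasible corner.
carrots + strawberries with both tight: 7.18 servings and 2.279 servings → $3.70.
spinach + strawberries with both tight: 2.358 servings and 2.409 servings → $4.19.
Cheapest feasible corner: $3.70.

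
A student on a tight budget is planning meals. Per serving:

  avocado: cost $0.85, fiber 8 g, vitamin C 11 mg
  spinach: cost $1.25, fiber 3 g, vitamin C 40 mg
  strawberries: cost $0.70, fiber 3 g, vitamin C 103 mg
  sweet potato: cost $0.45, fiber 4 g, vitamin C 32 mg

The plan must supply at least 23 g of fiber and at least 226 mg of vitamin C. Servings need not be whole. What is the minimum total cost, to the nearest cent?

$2.78

An LP optimum is at a vertex; with two nutrient constraints at most two foods are used. Check each candidate.
avocado only: max(23/8, 226/11) = 20.55 servings → $17.46.
spinach only: max(23/3, 226/40) = 7.667 servings → $9.58.
strawberries only: max(23/3, 226/103) = 7.667 servings → $5.37.
sweet potato only: max(23/4, 226/32) = 7.062 servings → $3.18.
avocado + spinach with both tight: 0.8432 servings and 5.418 servings → $7.49.
avocado + strawberries with both tight: 2.138 servings and 1.966 servings → $3.19.
avocado + sweet potato with both targets exact would need a negative amount; discard.
spinach + strawberries with both targets exact would need a negative amount; discard.
spinach + sweet potato with both tight: 2.625 servings and 3.781 servings → $4.98.
strawberries + sweet potato with both tight: 0.5316 servings and 5.351 servings → $2.78.
So the least-cost plan costs $2.78.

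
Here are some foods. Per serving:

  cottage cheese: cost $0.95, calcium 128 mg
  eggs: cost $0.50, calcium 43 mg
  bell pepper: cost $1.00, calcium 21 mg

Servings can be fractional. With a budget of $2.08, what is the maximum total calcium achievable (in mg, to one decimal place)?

280.3 mg

Calcium per dollar: cottage cheese 134.7, eggs 86, bell pepper 21.
With no serving limits, spend the whole cost allowance on cottage cheese: $2.08 / $0.95 × 128 mg = 280.3 mg.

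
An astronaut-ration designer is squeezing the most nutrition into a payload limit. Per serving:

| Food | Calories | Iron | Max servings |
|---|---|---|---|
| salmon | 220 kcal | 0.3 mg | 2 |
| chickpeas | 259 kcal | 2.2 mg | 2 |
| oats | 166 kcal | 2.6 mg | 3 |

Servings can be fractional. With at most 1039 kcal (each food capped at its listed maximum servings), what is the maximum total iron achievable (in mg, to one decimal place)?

12.2 mg

Iron per kcal: oats 0.01566, chickpeas 0.008494, salmon 0.001364.
Take 3 servings of oats: uses 498 kcal, +7.8 mg iron (running total 7.8 mg).
Take 2 servings of chickpeas: uses 518 kcal, +4.4 mg iron (running total 12.2 mg).
Take 0.1045 servings of salmon: uses 23 kcal, +0.0 mg iron (running total 12.2 mg).
Filling greedily by iron-per-kcal is optimal for one linear limit, giving 12.2 mg.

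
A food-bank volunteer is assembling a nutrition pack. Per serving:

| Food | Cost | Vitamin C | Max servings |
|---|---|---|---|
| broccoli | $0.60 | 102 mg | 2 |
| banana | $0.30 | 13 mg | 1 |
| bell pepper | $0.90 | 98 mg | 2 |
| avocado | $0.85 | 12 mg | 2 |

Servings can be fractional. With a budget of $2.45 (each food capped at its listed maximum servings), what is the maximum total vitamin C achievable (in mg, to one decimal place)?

Vitamin C per dollar: broccoli 170, bell pepper 108.9, banana 43.33, avocado 14.12.
Take 2 servings of broccoli: spends $1.20, +204.0 mg vitamin C (running total 204.0 mg).
Take 1.389 servings of bell pepper: spends $1.25, +136.1 mg vitamin C (running total 340.1 mg).
Greedy by best ratio exhausts the cost allowance optimally: 340.1 mg.

340.1 mg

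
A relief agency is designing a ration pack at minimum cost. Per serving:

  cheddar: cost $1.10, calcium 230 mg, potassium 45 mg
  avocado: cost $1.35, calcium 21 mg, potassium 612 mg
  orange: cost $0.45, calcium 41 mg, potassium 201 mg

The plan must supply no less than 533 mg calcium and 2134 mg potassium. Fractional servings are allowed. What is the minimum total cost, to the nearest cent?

$5.22

An LP optimum is at a vertex; with two nutrient constraints at most two foods are used. Check each candidate.
cheddar only: max(533/230, 2134/45) = 47.42 servings → $52.16.
avocado only: max(533/21, 2134/612) = 25.38 servings → $34.26.
orange only: max(533/41, 2134/201) = 13 servings → $5.85.
cheddar + avocado with both tight: 2.013 servings and 3.339 servings → $6.72.
cheddar + orange with both tight: 0.4425 servings and 10.52 servings → $5.22.
avocado + orange: the both-tight solution has a negative serving — not a feasible corner.
So the least-cost plan costs $5.22.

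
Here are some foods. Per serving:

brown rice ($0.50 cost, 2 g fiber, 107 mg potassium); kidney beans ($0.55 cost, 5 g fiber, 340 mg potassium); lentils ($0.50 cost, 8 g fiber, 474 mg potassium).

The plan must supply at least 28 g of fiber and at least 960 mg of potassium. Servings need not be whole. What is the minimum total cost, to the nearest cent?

brown rice only: max(28/2, 960/107) = 14 servings → $7.00.
kidney beans only: max(28/5, 960/340) = 5.6 servings → $3.08.
lentils only: max(28/8, 960/474) = 3.5 servings → $1.75.
brown rice + kidney beans: intersection lies outside the first quadrant.
brown rice + lentils with both targets exact would need a negative amount; discard.
kidney beans + lentils with both targets exact would need a negative amount; discard.
Cheapest feasible corner: $1.75.

$1.75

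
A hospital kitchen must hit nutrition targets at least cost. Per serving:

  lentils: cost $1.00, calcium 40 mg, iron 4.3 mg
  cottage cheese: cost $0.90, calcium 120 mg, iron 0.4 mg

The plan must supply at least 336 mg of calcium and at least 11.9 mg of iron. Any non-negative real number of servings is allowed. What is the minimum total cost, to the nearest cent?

An LP optimum is at a vertex; with two nutrient constraints at most two foods are used. Check each candidate.
lentils only: max(336/40, 11.9/4.3) = 8.4 servings → $8.40.
cottage cheese only: max(336/120, 11.9/0.4) = 29.75 servings → $26.77.
lentils + cottage cheese with both tight: 2.587 servings and 1.938 servings → $4.33.
Cheapest feasible corner: $4.33.

$4.33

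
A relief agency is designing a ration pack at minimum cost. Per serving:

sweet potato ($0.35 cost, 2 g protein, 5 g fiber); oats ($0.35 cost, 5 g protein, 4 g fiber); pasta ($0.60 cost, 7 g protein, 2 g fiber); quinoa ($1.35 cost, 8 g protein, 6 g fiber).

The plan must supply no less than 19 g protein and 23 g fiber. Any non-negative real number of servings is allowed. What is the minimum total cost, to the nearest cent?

$1.81

Minimising a linear cost over {protein ≥ 19, fiber ≥ 23, servings ≥ 0} — the optimum is at a vertex, using one or two foods.
sweet potato only: max(19/2, 23/5) = 9.5 servings → $3.33.
oats only: max(19/5, 23/4) = 5.75 servings → $2.01.
pasta only: max(19/7, 23/2) = 11.5 servings → $6.90.
quinoa only: max(19/8, 23/6) = 3.833 servings → $5.17.
sweet potato + oats with both tight: 2.294 servings and 2.882 servings → $1.81.
sweet potato + pasta with both tight: 3.968 servings and 1.581 servings → $2.34.
sweet potato + quinoa with both tight: 2.5 servings and 1.75 servings → $3.24.
oats + pasta: intersection lies outside the first quadrant.
oats + quinoa with both targets exact would need a negative amount; discard.
pasta + quinoa with both targets exact would need a negative amount; discard.
So the least-cost plan costs $1.81.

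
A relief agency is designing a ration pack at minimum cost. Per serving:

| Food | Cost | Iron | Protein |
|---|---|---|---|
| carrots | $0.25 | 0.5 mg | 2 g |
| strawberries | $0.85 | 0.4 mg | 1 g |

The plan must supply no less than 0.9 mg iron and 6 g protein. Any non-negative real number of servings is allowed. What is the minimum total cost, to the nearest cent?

$0.75

A basic optimal solution has at most two foods positive. Try each food alone and each pair with both targets met exactly.
carrots only: max(0.9/0.5, 6/2) = 3 servings → $0.75.
strawberries only: max(0.9/0.4, 6/1) = 6 servings → $5.10.
carrots + strawberries with both targets exact would need a negative amount; discard.
The minimum over all feasible corners is $0.75.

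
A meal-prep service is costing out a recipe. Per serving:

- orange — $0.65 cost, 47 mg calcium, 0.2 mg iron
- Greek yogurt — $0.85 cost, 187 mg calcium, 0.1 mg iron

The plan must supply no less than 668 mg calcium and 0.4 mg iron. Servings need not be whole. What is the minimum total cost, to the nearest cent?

$3.14

orange only: max(668/47, 0.4/0.2) = 14.21 servings → $9.24.
Greek yogurt only: max(668/187, 0.4/0.1) = 4 servings → $3.40.
orange + Greek yogurt with both tight: 0.2446 servings and 3.511 servings → $3.14.
The minimum over all feasible corners is $3.14.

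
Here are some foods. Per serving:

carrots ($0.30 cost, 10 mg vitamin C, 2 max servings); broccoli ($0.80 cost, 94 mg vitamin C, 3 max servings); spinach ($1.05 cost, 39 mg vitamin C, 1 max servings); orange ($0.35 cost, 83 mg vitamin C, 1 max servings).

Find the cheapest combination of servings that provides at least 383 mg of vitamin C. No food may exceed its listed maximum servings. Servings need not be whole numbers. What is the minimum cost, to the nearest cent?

$3.23

Cost per mg of vitamin C: orange $0.0042, broccoli $0.0085, spinach $0.0269, carrots $0.0300.
Take 1 serving of orange: +83.0 mg vitamin C for $0.35 (total $0.35, still need 300.0 mg).
Take 3 servings of broccoli: +282.0 mg vitamin C for $2.40 (total $2.75, still need 18.0 mg).
Take 0.4615 servings of spinach: +18.0 mg vitamin C for $0.48 (total $3.23, still need 0.0 mg).
Greedy by cheapest-per-mg is optimal for a single linear constraint, so the minimum cost is $3.23.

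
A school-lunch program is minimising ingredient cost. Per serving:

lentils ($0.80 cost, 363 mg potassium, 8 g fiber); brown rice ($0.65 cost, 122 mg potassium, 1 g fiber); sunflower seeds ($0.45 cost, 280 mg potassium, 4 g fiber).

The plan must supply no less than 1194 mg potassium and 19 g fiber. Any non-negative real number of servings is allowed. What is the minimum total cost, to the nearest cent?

$2.07

The cheapest plan sits at a corner of the feasible region — with two constraints it uses at most two foods.
lentils only: max(1194/363, 19/8) = 3.289 servings → $2.63.
brown rice only: max(1194/122, 19/1) = 19 servings → $12.35.
sunflower seeds only: max(1194/280, 19/4) = 4.75 servings → $2.14.
lentils + brown rice with both tight: 1.834 servings and 4.331 servings → $4.28.
lentils + sunflower seeds with both tight: 0.6904 servings and 3.369 servings → $2.07.
brown rice + sunflower seeds with both targets exact would need a negative amount; discard.
Cheapest feasible corner: $2.07.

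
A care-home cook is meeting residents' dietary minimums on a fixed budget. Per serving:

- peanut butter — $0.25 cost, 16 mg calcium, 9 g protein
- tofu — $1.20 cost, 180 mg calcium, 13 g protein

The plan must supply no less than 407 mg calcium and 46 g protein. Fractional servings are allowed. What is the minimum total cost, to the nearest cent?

Check every corner: each single food scaled to meet both minima, and each pair solved so both constraints bind.
peanut butter only: max(407/16, 46/9) = 25.44 servings → $6.36.
tofu only: max(407/180, 46/13) = 3.538 servings → $4.25.
peanut butter + tofu with both tight: 2.117 servings and 2.073 servings → $3.02.
Cheapest feasible corner: $3.02.

$3.02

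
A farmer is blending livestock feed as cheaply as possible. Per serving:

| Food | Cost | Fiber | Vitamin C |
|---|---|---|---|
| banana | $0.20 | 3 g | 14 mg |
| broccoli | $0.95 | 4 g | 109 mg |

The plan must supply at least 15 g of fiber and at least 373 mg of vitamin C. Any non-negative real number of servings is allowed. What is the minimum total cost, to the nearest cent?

$3.29

banana only: max(15/3, 373/14) = 26.64 servings → $5.33.
broccoli only: max(15/4, 373/109) = 3.75 servings → $3.56.
banana + broccoli with both tight: 0.5277 servings and 3.354 servings → $3.29.
So the least-cost plan costs $3.29.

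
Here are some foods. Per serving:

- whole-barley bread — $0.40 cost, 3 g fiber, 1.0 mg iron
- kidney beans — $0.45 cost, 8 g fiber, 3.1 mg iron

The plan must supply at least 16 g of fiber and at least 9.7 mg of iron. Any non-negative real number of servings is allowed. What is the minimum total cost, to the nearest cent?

$1.41

A basic optimal solution has at most two foods positive. Try each food alone and each pair with both targets met exactly.
whole-barley bread only: max(16/3, 9.7/1.0) = 9.7 servings → $3.88.
kidney beans only: max(16/8, 9.7/3.1) = 3.129 servings → $1.41.
whole-barley bread + kidney beans with both targets exact would need a negative amount; discard.
So the least-cost plan costs $1.41.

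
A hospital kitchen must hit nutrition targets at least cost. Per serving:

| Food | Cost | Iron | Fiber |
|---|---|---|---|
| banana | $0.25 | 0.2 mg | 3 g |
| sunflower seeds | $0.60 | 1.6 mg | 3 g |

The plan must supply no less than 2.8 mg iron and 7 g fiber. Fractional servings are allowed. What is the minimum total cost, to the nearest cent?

$1.17

banana only: max(2.8/0.2, 7/3) = 14 servings → $3.50.
sunflower seeds only: max(2.8/1.6, 7/3) = 2.333 servings → $1.40.
banana + sunflower seeds with both tight: 0.6667 servings and 1.667 servings → $1.17.
Cheapest feasible corner: $1.17.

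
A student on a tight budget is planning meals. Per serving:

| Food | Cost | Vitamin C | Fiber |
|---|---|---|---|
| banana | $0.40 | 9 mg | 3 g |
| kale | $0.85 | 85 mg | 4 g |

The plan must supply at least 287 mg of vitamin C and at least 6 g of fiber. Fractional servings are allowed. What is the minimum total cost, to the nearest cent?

The cheapest plan sits at a corner of the feasible region — with two constraints it uses at most two foods.
banana only: max(287/9, 6/3) = 31.89 servings → $12.76.
kale only: max(287/85, 6/4) = 3.376 servings → $2.87.
banana + kale: the both-tight solution has a negative serving — not a feasible corner.
So the least-cost plan costs $2.87.

$2.87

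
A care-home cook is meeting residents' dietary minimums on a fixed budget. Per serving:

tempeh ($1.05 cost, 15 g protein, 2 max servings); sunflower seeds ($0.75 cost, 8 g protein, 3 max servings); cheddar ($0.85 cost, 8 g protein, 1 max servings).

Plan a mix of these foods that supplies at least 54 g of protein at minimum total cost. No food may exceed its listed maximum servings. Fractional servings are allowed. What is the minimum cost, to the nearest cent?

$4.35

Cost per g of protein: tempeh $0.0700, sunflower seeds $0.0938, cheddar $0.1062.
Take 2 servings of tempeh: +30.0 g protein for $2.10 (total $2.10, still need 24.0 g).
Take 3 servings of sunflower seeds: +24.0 g protein for $2.25 (total $4.35, still need 0.0 g).
Filling from the cheapest source first is optimal under one linear minimum: $4.35.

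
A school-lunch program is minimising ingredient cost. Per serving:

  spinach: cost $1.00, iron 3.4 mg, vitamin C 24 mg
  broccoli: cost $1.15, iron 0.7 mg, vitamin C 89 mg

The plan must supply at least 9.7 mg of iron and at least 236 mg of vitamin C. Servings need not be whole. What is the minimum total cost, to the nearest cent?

The cheapest plan sits at a corner of the feasible region — with two constraints it uses at most two foods.
spinach only: max(9.7/3.4, 236/24) = 9.833 servings → $9.83.
broccoli only: max(9.7/0.7, 236/89) = 13.86 servings → $15.94.
spinach + broccoli with both tight: 2.443 servings and 1.993 servings → $4.73.
The minimum over all feasible corners is $4.73.

$4.73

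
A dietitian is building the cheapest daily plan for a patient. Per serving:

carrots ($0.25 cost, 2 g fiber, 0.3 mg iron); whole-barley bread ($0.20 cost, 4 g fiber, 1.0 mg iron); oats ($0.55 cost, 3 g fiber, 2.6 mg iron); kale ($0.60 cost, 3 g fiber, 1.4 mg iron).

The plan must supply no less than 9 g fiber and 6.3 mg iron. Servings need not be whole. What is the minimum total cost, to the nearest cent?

For a min-cost LP with two ≥-constraints, a basic feasible solution has at most two positive variables.
carrots only: max(9/2, 6.3/0.3) = 21 servings → $5.25.
whole-barley bread only: max(9/4, 6.3/1.0) = 6.3 servings → $1.26.
oats only: max(9/3, 6.3/2.6) = 3 servings → $1.65.
kale only: max(9/3, 6.3/1.4) = 4.5 servings → $2.70.
carrots + whole-barley bread: intersection lies outside the first quadrant.
carrots + oats with both tight: 1.047 servings and 2.302 servings → $1.53.
carrots + kale with both targets exact would need a negative amount; discard.
whole-barley bread + oats with both tight: 0.6081 servings and 2.189 servings → $1.33.
whole-barley bread + kale with both targets exact would need a negative amount; discard.
oats + kale with both tight: 1.75 servings and 1.25 servings → $1.71.
So the least-cost plan costs $1.26.

$1.26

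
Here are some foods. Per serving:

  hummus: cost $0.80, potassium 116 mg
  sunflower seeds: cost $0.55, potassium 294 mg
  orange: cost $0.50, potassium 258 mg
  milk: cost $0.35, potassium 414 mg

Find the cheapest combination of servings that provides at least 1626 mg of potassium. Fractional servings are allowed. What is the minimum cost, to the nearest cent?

Cost per mg of potassium: milk $0.0008, sunflower seeds $0.0019, orange $0.0019, hummus $0.0069.
With no serving limits, use only milk: 1626 mg / 414 mg = 3.928 servings × $0.35 = $1.37.

$1.37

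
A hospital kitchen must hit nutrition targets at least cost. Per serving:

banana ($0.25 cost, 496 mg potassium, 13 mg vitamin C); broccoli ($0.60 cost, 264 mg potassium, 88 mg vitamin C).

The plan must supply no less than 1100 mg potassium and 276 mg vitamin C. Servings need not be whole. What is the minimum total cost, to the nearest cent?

$1.98

For a min-cost LP with two ≥-constraints, a basic feasible solution has at most two positive variables.
banana only: max(1100/496, 276/13) = 21.23 servings → $5.31.
broccoli only: max(1100/264, 276/88) = 4.167 servings → $2.50.
banana + broccoli with both tight: 0.5952 servings and 3.048 servings → $1.98.
The minimum over all feasible corners is $1.98.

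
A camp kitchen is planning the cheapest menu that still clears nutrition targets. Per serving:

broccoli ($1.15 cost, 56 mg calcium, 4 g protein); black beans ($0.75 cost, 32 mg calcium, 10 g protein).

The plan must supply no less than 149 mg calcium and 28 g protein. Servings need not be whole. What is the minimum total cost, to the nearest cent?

Check every corner: each single food scaled to meet both minima, and each pair solved so both constraints bind.
broccoli only: max(149/56, 28/4) = 7 servings → $8.05.
black beans only: max(149/32, 28/10) = 4.656 servings → $3.49.
broccoli + black beans with both tight: 1.375 servings and 2.25 servings → $3.27.
So the least-cost plan costs $3.27.

$3.27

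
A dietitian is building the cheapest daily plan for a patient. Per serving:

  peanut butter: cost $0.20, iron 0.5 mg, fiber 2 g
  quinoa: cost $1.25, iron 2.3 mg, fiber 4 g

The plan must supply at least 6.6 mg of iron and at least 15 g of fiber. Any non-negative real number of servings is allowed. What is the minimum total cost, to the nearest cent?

peanut butter only: max(6.6/0.5, 15/2) = 13.2 servings → $2.64.
quinoa only: max(6.6/2.3, 15/4) = 3.75 servings → $4.69.
peanut butter + quinoa with both tight: 3.115 servings and 2.192 servings → $3.36.
The minimum over all feasible corners is $2.64.

$2.64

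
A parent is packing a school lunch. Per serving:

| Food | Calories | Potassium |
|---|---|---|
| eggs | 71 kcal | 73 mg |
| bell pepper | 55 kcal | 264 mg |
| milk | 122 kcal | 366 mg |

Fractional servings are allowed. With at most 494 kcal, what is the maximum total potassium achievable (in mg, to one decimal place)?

Potassium per kcal: bell pepper 4.8, milk 3, eggs 1.028.
With no serving limits, spend the whole calories allowance on bell pepper: 494 kcal / 55 kcal × 264 mg = 2371.2 mg.

2371.2 mg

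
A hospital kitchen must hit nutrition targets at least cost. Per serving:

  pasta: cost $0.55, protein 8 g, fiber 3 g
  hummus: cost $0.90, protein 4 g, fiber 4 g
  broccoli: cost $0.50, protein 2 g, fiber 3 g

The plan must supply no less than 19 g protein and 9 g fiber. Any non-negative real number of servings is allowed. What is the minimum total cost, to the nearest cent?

$1.61

This is a tiny linear program; its minimum lies at a vertex of the feasible set. List the vertices and price them.
pasta only: max(19/8, 9/3) = 3 servings → $1.65.
hummus only: max(19/4, 9/4) = 4.75 servings → $4.28.
broccoli only: max(19/2, 9/3) = 9.5 servings → $4.75.
pasta + hummus with both tight: 2 servings and 0.75 servings → $1.77.
pasta + broccoli with both tight: 2.167 servings and 0.8333 servings → $1.61.
hummus + broccoli: the both-tight solution has a negative serving — not a feasible corner.
Cheapest feasible corner: $1.61.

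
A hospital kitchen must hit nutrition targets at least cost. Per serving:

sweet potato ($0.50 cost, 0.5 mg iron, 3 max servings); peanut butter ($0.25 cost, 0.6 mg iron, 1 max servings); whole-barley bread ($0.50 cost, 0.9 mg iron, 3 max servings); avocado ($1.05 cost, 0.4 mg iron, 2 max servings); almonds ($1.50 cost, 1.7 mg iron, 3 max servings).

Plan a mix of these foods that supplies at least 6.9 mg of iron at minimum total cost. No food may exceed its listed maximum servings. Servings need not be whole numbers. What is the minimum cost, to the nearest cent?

Cost per mg of iron: peanut butter $0.4167, whole-barley bread $0.5556, almonds $0.8824, sweet potato $1.0000, avocado $2.6250.
Take 1 serving of peanut butter: +0.6 mg iron for $0.25 (total $0.25, still need 6.3 mg).
Take 3 servings of whole-barley bread: +2.7 mg iron for $1.50 (total $1.75, still need 3.6 mg).
Take 2.118 servings of almonds: +3.6 mg iron for $3.18 (total $4.93, still need 0.0 mg).
Greedy by cheapest-per-mg is optimal for a single linear constraint, so the minimum cost is $4.93.

$4.93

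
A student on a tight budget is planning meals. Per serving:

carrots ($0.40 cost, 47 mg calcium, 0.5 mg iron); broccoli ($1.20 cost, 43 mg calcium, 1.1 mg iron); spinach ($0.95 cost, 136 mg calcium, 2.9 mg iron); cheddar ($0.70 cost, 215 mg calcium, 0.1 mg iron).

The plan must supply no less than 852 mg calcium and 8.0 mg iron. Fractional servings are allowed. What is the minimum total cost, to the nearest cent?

$4.13

For a min-cost LP with two ≥-constraints, a basic feasible solution has at most two positive variables.
carrots only: max(852/47, 8.0/0.5) = 18.13 servings → $7.25.
broccoli only: max(852/43, 8.0/1.1) = 19.81 servings → $23.78.
spinach only: max(852/136, 8.0/2.9) = 6.265 servings → $5.95.
cheddar only: max(852/215, 8.0/0.1) = 80 servings → $56.00.
carrots + broccoli: intersection lies outside the first quadrant.
carrots + spinach: intersection lies outside the first quadrant.
carrots + cheddar with both tight: 15.9 servings and 0.4864 servings → $6.70.
broccoli + spinach: the both-tight solution has a negative serving — not a feasible corner.
broccoli + cheddar with both tight: 7.04 servings and 2.555 servings → $10.24.
spinach + cheddar with both tight: 2.68 servings and 2.267 servings → $4.13.
So the least-cost plan costs $4.13.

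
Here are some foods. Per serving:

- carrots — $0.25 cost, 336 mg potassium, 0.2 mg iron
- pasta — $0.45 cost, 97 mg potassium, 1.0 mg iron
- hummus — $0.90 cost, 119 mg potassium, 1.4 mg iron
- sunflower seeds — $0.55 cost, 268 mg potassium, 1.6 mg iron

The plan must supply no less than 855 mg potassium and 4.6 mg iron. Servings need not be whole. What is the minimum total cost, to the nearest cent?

$1.63

Compare the cost at each extreme point of the feasible region.
carrots only: max(855/336, 4.6/0.2) = 23 servings → $5.75.
pasta only: max(855/97, 4.6/1.0) = 8.814 servings → $3.97.
hummus only: max(855/119, 4.6/1.4) = 7.185 servings → $6.47.
sunflower seeds only: max(855/268, 4.6/1.6) = 3.19 servings → $1.75.
carrots + pasta with both tight: 1.291 servings and 4.342 servings → $2.28.
carrots + hummus with both tight: 1.455 servings and 3.078 servings → $3.13.
carrots + sunflower seeds with both tight: 0.2793 servings and 2.84 servings → $1.63.
pasta + hummus: intersection lies outside the first quadrant.
pasta + sunflower seeds: intersection lies outside the first quadrant.
hummus + sunflower seeds: the both-tight solution has a negative serving — not a feasible corner.
The minimum over all feasible corners is $1.63.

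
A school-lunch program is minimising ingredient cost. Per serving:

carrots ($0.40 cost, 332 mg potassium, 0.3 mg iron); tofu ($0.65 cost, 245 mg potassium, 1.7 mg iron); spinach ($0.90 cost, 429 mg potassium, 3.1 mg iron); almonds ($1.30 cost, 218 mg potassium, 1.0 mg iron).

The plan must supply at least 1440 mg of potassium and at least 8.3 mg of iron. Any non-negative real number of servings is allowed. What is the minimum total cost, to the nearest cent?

carrots only: max(1440/332, 8.3/0.3) = 27.67 servings → $11.07.
tofu only: max(1440/245, 8.3/1.7) = 5.878 servings → $3.82.
spinach only: max(1440/429, 8.3/3.1) = 3.357 servings → $3.02.
almonds only: max(1440/218, 8.3/1.0) = 8.3 servings → $10.79.
carrots + tofu with both tight: 0.8444 servings and 4.733 servings → $3.41.
carrots + spinach with both tight: 1.003 servings and 2.58 servings → $2.72.
carrots + almonds: intersection lies outside the first quadrant.
tofu + spinach: intersection lies outside the first quadrant.
tofu + almonds with both tight: 2.941 servings and 3.3 servings → $6.20.
spinach + almonds with both tight: 1.497 servings and 3.66 servings → $6.11.
The minimum over all feasible corners is $2.72.

$2.72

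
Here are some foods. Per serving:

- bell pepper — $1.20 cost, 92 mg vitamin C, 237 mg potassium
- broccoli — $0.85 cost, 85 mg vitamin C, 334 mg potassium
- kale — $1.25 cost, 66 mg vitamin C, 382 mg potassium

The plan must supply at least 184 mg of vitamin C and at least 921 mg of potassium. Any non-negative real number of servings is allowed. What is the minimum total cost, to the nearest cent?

bell pepper only: max(184/92, 921/237) = 3.886 servings → $4.66.
broccoli only: max(184/85, 921/334) = 2.757 servings → $2.34.
kale only: max(184/66, 921/382) = 2.788 servings → $3.48.
bell pepper + broccoli: intersection lies outside the first quadrant.
bell pepper + kale with both tight: 0.4872 servings and 2.109 servings → $3.22.
broccoli + kale with both tight: 0.9114 servings and 1.614 servings → $2.79.
Cheapest feasible corner: $2.34.

$2.34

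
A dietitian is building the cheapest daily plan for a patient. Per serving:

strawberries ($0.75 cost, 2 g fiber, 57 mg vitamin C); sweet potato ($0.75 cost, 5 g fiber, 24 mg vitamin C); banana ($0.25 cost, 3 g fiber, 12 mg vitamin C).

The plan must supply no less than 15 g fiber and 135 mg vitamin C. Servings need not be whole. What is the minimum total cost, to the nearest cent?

Compare the cost at each extreme point of the feasible region.
strawberries only: max(15/2, 135/57) = 7.5 servings → $5.62.
sweet potato only: max(15/5, 135/24) = 5.625 servings → $4.22.
banana only: max(15/3, 135/12) = 11.25 servings → $2.81.
strawberries + sweet potato with both tight: 1.329 servings and 2.468 servings → $2.85.
strawberries + banana with both tight: 1.531 servings and 3.98 servings → $2.14.
sweet potato + banana with both targets exact would need a negative amount; discard.
Cheapest feasible corner: $2.14.

$2.14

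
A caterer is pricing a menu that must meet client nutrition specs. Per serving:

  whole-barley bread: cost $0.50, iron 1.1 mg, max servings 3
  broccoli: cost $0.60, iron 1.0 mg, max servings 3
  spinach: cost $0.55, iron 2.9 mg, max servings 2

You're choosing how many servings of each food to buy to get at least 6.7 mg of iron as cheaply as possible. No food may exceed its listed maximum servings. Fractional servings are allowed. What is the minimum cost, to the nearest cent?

$1.51

Cost per mg of iron: spinach $0.1897, whole-barley bread $0.4545, broccoli $0.6000.
Take 2 servings of spinach: +5.8 mg iron for $1.10 (total $1.10, still need 0.9 mg).
Take 0.8182 servings of whole-barley bread: +0.9 mg iron for $0.41 (total $1.51, still need 0.0 mg).
Greedy by cheapest-per-mg is optimal for a single linear constraint, so the minimum cost is $1.51.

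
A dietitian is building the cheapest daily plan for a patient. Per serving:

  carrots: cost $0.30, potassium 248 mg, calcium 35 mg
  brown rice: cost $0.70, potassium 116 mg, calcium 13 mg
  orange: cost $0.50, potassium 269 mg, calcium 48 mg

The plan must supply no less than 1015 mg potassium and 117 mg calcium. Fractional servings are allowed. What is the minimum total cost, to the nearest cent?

The cheapest plan sits at a corner of the feasible region — with two constraints it uses at most two foods.
carrots only: max(1015/248, 117/35) = 4.093 servings → $1.23.
brown rice only: max(1015/116, 117/13) = 9 servings → $6.30.
orange only: max(1015/269, 117/48) = 3.773 servings → $1.89.
carrots + brown rice with both tight: 0.451 servings and 7.786 servings → $5.59.
carrots + orange: intersection lies outside the first quadrant.
brown rice + orange with both tight: 8.328 servings and 0.182 servings → $5.92.
Cheapest feasible corner: $1.23.

$1.23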